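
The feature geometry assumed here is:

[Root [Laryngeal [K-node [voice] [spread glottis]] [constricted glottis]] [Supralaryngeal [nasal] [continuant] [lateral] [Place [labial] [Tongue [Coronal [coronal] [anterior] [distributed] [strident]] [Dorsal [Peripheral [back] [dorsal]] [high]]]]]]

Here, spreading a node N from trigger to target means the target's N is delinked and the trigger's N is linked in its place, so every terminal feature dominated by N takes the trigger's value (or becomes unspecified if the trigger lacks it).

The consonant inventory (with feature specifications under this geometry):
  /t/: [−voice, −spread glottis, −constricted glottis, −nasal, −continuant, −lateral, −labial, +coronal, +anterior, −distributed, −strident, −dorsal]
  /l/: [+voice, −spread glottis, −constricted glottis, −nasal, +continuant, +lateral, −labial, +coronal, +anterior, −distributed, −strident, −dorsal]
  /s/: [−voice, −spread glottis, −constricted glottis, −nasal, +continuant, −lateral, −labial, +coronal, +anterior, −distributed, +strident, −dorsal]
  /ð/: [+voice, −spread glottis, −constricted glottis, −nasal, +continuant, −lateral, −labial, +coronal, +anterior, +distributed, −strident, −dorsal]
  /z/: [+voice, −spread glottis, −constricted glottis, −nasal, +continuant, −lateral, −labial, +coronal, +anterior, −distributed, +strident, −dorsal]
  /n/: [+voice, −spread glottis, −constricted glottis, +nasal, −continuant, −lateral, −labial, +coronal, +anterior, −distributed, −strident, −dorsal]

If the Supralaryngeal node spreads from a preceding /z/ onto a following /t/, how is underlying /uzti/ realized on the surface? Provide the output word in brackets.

Terminals under Supralaryngeal in this geometry: [nasal], [continuant], [lateral], [labial], [coronal], [anterior], [distributed], [strident], [back], [dorsal], [high].
The target acquires /z/'s values for everything under Supralaryngeal — [−nasal], [+continuant], [−lateral], [−labial], [+coronal], [+anterior], [−distributed], [+strident], [−dorsal] — while keeping its own [voice], [spread glottis], [constricted glottis].
Among the inventory, only /s/ has exactly this specification, giving the surface form [uzsi].

[uzsi]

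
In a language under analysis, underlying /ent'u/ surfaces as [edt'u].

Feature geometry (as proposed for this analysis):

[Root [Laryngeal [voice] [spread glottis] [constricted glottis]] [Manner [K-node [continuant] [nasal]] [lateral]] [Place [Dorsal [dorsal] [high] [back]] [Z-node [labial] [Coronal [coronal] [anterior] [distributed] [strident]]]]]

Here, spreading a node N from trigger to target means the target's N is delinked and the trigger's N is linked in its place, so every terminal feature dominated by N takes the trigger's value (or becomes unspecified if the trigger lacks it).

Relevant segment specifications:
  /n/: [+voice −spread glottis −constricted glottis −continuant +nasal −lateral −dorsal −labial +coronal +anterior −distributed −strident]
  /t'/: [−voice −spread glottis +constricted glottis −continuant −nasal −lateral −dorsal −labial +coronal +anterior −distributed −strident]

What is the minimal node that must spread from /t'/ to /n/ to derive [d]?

[nasal]

The alternation /n/ → [d] changes [nasal] and nothing else.
With a single altered terminal, the smallest constituent that could spread is that terminal — [nasal].
[voice], [constricted glottis] stay as in /n/ although /t'/ differs there, so no node dominating them spread; among the remaining candidates [nasal] is the lowest that derives the output.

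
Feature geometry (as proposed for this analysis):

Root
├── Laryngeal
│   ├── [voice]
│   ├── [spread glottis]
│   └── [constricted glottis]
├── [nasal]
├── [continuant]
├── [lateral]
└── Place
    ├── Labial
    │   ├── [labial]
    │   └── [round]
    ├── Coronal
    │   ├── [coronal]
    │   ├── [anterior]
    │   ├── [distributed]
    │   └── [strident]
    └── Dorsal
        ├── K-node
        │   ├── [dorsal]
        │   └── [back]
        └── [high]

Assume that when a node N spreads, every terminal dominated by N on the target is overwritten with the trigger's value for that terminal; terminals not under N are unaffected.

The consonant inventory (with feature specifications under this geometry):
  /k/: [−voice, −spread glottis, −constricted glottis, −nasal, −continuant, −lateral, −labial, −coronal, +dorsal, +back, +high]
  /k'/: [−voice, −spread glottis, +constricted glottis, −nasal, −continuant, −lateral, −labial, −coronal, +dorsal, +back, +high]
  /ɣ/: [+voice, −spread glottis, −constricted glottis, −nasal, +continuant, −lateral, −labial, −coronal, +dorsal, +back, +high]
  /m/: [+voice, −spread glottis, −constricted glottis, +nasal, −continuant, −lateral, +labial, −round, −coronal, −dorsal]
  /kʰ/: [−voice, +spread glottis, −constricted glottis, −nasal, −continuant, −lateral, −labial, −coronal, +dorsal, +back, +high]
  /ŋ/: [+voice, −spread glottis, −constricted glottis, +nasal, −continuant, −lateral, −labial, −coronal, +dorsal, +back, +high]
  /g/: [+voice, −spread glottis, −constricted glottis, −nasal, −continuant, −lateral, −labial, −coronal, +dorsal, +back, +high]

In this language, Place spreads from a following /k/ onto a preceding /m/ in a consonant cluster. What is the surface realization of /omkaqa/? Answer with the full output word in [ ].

The Place node dominates the terminals [labial], [round], [coronal], [anterior], [distributed], [strident], [dorsal], [back], [high].
Spreading Place from /k/ onto /m/ replaces those values with /k/'s: [−labial], [−coronal], [+dorsal], [+back], [+high]. Features outside Place ([voice], [spread glottis], [constricted glottis], …) stay as in /m/.
The resulting bundle matches /ŋ/ in the inventory; substituting it for /m/ gives [oŋkaqa].

[oŋkaqa]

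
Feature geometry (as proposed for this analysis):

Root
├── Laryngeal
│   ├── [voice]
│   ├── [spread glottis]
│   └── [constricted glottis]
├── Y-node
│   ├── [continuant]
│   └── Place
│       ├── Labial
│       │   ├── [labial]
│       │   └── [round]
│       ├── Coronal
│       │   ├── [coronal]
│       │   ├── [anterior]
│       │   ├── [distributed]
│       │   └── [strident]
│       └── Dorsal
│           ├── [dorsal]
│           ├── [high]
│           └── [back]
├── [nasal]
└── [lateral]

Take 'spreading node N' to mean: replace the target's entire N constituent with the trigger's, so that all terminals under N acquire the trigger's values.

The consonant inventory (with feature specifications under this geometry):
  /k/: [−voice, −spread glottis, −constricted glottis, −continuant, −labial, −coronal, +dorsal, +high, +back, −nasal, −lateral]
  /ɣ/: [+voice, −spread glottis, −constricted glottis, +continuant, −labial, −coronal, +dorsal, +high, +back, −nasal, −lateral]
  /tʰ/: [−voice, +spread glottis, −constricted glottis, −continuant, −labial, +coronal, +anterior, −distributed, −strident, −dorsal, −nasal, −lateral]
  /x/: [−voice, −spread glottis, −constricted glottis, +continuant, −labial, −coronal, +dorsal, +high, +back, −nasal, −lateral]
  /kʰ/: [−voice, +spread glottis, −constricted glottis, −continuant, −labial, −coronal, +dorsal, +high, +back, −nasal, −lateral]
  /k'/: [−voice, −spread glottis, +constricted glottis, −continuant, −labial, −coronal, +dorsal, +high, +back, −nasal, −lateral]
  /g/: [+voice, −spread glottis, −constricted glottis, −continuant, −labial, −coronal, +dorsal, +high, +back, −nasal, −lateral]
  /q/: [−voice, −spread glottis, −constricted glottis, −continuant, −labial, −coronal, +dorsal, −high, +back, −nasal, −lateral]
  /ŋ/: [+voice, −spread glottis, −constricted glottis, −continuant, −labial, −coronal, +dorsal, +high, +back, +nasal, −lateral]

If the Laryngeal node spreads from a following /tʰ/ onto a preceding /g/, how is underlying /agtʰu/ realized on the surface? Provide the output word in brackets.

Laryngeal immediately or transitively dominates [voice], [spread glottis], [constricted glottis].
Spreading Laryngeal from /tʰ/ onto /g/ replaces those values with /tʰ/'s: [−voice], [+spread glottis], [−constricted glottis]. Features outside Laryngeal ([continuant], [labial], [coronal], …) stay as in /g/.
This feature bundle is that of [kʰ], so /agtʰu/ surfaces as [akʰtʰu].

[akʰtʰu]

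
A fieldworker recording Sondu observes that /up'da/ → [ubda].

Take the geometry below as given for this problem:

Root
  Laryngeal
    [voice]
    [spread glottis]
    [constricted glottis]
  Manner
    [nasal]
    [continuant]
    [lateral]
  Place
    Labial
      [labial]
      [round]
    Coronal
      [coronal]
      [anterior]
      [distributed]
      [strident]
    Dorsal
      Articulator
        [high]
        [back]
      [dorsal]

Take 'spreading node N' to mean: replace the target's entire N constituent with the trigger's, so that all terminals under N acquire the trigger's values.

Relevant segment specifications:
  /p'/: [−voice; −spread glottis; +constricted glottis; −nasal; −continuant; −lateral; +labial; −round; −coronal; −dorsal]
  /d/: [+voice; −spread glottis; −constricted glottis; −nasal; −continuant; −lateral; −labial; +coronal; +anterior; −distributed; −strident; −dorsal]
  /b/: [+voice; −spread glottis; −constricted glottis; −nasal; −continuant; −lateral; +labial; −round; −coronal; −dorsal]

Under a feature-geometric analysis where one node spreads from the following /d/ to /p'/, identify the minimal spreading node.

Laryngeal

Comparing /p'/ with its surface form [b], the features that change are [voice], [constricted glottis].
Tracing each changed feature up the tree, the paths first meet at Laryngeal; any lower node misses at least one of them.
Spreading Laryngeal from /d/ overwrites each of those terminals with /d/'s values, yielding exactly [b].
[coronal], [labial] — on which /d/ differs from /p'/ — are unchanged, so Root cannot have spread; the constituent is no larger than Laryngeal.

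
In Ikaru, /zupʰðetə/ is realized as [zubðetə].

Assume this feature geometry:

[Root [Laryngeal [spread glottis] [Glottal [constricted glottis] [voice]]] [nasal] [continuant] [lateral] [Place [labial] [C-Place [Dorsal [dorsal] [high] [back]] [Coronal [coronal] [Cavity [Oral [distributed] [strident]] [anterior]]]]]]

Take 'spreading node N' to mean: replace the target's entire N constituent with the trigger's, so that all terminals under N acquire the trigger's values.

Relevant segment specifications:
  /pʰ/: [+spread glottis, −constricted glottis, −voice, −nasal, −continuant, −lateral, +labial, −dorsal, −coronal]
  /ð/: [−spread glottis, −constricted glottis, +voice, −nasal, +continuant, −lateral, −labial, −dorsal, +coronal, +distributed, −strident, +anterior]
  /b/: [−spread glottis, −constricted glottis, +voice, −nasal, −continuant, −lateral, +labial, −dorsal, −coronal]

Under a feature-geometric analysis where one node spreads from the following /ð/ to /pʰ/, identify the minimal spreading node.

/pʰ/ and [b] differ in [voice], [spread glottis]; every other specified feature is identical.
Tracing each changed feature up the tree, the paths first meet at Laryngeal; any lower node misses at least one of them.
If Laryngeal spreads, every terminal under it takes /ð/'s value, producing [b] as observed.
Since [continuant], [coronal] are preserved even though /ð/ disagrees there, no node above Laryngeal spread.

Laryngeal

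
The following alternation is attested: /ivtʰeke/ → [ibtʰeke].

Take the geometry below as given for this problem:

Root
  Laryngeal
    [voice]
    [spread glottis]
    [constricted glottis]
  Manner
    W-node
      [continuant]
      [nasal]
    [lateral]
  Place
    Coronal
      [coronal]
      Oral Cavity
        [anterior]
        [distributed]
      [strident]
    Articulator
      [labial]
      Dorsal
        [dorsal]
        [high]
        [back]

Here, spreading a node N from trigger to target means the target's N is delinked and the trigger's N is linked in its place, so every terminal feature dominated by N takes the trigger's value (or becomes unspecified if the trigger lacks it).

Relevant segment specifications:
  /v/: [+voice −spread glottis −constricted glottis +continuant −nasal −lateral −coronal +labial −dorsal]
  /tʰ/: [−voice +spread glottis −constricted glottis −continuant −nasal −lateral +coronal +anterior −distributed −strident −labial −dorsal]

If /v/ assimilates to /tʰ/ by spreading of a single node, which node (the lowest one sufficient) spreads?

[continuant]

/v/ and [b] differ in [continuant]; every other specified feature is identical.
With a single altered terminal, the smallest constituent that could spread is that terminal — [continuant].
Features on which the two segments disagree outside [continuant], such as [labial], [voice], are unchanged — nothing dominating them spread, and [continuant] is the minimal sufficient constituent.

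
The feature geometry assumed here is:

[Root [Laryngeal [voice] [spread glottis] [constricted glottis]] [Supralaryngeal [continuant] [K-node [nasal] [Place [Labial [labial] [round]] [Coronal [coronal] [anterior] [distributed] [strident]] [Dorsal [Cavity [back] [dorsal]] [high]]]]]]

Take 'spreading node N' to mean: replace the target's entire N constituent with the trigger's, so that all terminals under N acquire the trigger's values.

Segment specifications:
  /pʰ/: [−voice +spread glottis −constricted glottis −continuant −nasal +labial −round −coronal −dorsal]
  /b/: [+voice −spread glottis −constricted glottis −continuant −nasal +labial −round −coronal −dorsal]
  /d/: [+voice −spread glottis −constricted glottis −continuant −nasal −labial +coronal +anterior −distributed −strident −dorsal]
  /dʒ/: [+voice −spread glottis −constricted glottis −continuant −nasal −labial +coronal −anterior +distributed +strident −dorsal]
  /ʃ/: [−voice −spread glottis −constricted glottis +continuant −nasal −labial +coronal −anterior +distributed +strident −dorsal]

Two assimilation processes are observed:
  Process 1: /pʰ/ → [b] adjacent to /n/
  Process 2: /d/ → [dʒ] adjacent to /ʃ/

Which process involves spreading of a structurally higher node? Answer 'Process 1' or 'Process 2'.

Process 1

Process 1 alters [voice], [spread glottis]; the lowest common ancestor is Laryngeal (depth 1 from Root).
In Process 2, [anterior], [distributed], [strident] change, so the minimal spreading node is Coronal at depth 4.
Laryngeal is closer to Root than Coronal, so Process 1 spreads the higher node.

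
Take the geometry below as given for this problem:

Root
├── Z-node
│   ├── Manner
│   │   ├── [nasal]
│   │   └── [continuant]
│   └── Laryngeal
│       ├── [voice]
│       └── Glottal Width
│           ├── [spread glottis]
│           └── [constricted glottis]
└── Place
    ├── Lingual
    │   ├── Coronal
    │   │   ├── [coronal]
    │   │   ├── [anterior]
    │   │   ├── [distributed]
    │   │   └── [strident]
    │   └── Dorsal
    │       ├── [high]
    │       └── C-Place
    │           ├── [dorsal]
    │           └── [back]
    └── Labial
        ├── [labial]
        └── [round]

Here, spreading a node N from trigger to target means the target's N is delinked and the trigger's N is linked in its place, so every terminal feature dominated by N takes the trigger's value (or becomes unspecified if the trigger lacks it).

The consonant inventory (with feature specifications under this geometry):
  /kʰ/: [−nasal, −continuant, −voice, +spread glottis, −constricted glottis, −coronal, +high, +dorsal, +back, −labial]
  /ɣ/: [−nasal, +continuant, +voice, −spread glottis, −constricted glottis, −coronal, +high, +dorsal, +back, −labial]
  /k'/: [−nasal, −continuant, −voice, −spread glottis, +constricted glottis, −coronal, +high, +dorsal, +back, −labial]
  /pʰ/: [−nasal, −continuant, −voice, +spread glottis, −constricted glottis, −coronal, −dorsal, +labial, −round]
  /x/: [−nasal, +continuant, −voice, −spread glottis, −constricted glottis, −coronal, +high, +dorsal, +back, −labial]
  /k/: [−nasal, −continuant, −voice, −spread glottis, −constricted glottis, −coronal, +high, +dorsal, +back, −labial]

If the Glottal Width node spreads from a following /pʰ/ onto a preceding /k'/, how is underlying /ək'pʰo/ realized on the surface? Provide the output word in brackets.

[əkʰpʰo]

Glottal Width immediately or transitively dominates [spread glottis], [constricted glottis].
Spreading Glottal Width from /pʰ/ onto /k'/ replaces those values with /pʰ/'s: [+spread glottis], [−constricted glottis]. Features outside Glottal Width ([nasal], [continuant], [voice], …) stay as in /k'/.
This feature bundle is that of [kʰ], so /ək'pʰo/ surfaces as [əkʰpʰo].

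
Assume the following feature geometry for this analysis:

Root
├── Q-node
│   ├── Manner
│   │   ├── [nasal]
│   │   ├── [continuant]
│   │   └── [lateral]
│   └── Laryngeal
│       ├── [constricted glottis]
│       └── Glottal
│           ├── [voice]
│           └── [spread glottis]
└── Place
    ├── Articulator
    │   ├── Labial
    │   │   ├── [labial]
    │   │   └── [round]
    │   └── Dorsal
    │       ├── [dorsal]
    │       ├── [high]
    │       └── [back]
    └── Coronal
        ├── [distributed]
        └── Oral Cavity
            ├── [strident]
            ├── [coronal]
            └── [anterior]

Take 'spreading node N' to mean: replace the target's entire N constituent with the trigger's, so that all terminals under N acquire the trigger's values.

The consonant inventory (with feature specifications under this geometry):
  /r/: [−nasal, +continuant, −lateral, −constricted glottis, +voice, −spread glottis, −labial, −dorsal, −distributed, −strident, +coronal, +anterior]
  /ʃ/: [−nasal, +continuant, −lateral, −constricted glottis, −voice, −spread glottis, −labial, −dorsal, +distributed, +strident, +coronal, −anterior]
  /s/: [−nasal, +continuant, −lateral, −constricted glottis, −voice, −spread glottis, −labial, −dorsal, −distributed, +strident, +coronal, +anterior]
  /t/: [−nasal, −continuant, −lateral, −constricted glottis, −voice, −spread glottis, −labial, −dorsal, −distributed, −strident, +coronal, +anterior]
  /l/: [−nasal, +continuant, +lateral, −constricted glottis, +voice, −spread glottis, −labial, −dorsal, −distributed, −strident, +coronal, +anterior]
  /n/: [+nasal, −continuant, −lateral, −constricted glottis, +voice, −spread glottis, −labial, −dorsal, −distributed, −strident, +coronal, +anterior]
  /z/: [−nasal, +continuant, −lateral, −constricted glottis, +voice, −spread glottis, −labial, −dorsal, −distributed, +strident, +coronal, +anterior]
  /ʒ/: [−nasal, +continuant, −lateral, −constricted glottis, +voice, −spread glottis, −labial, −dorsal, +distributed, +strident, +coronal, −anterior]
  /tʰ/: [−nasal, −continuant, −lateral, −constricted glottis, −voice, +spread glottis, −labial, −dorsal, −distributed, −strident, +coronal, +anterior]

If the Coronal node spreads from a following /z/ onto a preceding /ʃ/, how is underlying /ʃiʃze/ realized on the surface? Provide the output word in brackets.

Terminals under Coronal in this geometry: [distributed], [strident], [coronal], [anterior].
Spreading Coronal from /z/ onto /ʃ/ replaces those values with /z/'s: [−distributed], [+strident], [+coronal], [+anterior]. Features outside Coronal ([nasal], [continuant], [lateral], …) stay as in /ʃ/.
This feature bundle is that of [s], so /ʃiʃze/ surfaces as [ʃisze].

[ʃisze]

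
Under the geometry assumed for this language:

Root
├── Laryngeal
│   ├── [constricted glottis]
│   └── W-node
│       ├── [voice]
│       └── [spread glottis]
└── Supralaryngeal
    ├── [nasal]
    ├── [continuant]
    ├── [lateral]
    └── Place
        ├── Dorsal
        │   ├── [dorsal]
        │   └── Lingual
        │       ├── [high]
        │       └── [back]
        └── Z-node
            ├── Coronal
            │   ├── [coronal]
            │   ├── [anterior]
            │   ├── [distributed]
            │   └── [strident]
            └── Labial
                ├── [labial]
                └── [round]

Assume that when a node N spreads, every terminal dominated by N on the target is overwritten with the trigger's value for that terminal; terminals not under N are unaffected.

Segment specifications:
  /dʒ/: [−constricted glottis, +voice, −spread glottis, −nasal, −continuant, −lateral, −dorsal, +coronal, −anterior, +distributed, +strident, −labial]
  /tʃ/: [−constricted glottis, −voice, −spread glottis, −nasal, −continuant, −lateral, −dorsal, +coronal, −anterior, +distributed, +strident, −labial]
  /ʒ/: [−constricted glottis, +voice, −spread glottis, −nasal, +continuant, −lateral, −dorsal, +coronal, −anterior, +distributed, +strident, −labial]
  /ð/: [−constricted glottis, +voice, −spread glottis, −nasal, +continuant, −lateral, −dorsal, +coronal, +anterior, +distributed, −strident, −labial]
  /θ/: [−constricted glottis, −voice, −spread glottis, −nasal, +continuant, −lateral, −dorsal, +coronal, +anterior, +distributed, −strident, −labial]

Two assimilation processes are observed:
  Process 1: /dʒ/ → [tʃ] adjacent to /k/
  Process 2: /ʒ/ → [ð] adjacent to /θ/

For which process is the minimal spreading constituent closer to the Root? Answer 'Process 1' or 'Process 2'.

Process 1 alters [voice]; the lowest dominating node is [voice] (depth 3 from Root).
Process 2: the features that change are [anterior], [strident]; the minimal node is Coronal (depth 4).
Depth 3 < depth 4; Process 1 involves the structurally higher constituent [voice].

Process 1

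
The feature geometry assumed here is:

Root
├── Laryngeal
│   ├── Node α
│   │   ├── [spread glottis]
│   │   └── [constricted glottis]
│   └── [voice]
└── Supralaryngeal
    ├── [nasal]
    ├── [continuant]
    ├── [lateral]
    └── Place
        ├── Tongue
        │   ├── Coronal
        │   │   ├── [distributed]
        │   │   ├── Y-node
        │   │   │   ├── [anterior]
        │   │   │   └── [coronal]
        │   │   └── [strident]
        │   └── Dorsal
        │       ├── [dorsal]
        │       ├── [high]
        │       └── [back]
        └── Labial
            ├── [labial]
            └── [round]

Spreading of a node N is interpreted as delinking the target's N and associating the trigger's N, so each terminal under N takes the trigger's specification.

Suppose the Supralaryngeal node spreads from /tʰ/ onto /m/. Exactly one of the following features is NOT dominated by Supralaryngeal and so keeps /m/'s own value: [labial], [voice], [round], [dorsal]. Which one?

Supralaryngeal dominates exactly [nasal], [continuant], [lateral], [distributed], [anterior], [coronal], [strident], [dorsal], [high], [back], [labial], [round].
Spreading Supralaryngeal replaces [dorsal], [round], [labial] with the trigger's values, since each sits inside the Supralaryngeal constituent.
[voice] is not within the Supralaryngeal subtree (it hangs from Laryngeal), so /m/'s [voice] value survives.

[voice]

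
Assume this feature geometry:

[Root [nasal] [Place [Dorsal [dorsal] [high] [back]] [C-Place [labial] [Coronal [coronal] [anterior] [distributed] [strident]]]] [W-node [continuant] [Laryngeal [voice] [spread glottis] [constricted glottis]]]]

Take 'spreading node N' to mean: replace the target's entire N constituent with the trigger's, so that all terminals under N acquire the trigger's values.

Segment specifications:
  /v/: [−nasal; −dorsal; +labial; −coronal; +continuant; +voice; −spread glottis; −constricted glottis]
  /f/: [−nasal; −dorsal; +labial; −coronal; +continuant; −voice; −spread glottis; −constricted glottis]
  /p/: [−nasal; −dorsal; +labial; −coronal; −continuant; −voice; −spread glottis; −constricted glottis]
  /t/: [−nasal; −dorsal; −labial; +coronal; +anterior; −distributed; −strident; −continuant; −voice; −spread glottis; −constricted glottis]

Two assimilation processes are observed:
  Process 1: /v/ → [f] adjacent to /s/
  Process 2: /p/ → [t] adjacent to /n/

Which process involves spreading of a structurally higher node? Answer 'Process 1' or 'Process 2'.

Process 2

Process 1: the feature that changes is [voice]; the minimal node is [voice] (depth 3).
Process 2 alters [labial], [coronal], [anterior], [distributed], [strident]; the lowest common ancestor is C-Place (depth 2 from Root).
Depth 2 < depth 3; Process 2 involves the structurally higher constituent C-Place.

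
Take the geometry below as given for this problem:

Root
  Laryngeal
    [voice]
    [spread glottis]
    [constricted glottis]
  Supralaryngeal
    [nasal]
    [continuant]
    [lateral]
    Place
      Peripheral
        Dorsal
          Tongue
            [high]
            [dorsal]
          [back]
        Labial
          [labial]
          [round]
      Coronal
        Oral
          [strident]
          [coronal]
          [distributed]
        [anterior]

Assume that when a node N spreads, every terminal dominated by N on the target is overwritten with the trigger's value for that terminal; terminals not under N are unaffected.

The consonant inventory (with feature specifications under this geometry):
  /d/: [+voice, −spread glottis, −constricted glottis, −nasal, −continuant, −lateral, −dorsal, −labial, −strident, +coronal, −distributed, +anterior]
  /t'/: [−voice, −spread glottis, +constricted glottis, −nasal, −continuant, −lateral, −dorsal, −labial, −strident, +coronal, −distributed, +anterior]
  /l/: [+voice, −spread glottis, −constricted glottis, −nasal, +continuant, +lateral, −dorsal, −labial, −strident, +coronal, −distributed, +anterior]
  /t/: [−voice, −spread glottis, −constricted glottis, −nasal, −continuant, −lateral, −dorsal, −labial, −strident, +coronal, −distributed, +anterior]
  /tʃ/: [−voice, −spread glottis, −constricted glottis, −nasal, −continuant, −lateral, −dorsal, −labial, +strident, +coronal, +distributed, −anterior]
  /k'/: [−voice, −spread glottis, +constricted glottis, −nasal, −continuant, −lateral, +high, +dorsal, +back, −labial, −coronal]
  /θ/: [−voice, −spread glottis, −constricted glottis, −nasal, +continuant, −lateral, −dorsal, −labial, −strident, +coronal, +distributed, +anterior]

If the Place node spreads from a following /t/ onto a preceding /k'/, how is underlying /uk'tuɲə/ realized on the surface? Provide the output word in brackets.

[ut'tuɲə]

Terminals under Place in this geometry: [high], [dorsal], [back], [labial], [round], [strident], [coronal], [distributed], [anterior].
After delinking /k'/'s Place and linking /t/'s, the affected terminals become [−dorsal], [−labial], [−strident], [+coronal], [−distributed], [+anterior]; [voice], [spread glottis], [constricted glottis], … (outside Place) are retained from /k'/.
This feature bundle is that of [t'], so /uk'tuɲə/ surfaces as [ut'tuɲə].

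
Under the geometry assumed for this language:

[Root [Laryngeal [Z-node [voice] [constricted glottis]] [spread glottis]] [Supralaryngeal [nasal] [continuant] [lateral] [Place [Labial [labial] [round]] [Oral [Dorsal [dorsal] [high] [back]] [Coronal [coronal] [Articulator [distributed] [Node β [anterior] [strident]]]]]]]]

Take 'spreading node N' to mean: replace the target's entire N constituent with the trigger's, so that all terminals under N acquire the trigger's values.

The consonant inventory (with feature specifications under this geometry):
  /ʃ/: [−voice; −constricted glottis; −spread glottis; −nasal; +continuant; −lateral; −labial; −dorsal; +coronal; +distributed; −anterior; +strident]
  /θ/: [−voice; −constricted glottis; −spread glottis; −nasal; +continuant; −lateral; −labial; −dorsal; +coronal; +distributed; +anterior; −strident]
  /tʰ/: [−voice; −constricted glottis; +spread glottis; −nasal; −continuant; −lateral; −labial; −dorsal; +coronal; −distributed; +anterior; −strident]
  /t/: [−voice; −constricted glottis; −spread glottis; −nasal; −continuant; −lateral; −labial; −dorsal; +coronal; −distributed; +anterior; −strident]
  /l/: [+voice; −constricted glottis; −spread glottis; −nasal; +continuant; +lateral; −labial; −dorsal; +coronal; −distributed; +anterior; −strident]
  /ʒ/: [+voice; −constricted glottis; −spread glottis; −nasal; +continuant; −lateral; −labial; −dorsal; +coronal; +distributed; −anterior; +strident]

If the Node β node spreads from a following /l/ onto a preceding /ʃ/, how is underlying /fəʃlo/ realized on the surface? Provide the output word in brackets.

The Node β node dominates the terminals [anterior], [strident].
After delinking /ʃ/'s Node β and linking /l/'s, the affected terminals become [+anterior], [−strident]; [voice], [constricted glottis], [spread glottis], … (outside Node β) are retained from /ʃ/.
This feature bundle is that of [θ], so /fəʃlo/ surfaces as [fəθlo].

[fəθlo]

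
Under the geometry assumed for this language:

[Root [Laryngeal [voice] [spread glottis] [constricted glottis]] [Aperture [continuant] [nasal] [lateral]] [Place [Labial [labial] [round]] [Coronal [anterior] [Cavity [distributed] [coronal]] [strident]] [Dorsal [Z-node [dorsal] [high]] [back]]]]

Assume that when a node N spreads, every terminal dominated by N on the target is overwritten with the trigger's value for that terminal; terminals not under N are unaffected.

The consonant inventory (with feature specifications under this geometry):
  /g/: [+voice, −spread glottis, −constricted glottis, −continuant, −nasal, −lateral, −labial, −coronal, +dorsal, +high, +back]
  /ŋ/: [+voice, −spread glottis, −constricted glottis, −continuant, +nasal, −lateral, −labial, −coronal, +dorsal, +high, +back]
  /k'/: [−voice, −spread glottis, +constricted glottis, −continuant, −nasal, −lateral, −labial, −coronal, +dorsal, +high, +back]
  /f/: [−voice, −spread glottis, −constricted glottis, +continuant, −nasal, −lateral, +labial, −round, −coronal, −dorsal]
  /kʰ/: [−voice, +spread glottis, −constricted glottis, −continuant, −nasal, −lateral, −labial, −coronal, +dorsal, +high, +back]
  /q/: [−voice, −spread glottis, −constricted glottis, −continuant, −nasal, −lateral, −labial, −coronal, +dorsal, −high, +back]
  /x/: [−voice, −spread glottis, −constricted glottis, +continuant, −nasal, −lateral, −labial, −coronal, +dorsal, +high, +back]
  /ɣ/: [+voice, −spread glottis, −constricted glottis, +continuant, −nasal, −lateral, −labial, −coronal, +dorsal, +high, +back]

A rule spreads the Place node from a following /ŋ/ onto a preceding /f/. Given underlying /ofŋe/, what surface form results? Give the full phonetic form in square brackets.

[oxŋe]

The Place node dominates the terminals [labial], [round], [anterior], [distributed], [coronal], [strident], [dorsal], [high], [back].
After delinking /f/'s Place and linking /ŋ/'s, the affected terminals become [−labial], [−coronal], [+dorsal], [+high], [+back]; [voice], [spread glottis], [constricted glottis], … (outside Place) are retained from /f/.
This feature bundle is that of [x], so /ofŋe/ surfaces as [oxŋe].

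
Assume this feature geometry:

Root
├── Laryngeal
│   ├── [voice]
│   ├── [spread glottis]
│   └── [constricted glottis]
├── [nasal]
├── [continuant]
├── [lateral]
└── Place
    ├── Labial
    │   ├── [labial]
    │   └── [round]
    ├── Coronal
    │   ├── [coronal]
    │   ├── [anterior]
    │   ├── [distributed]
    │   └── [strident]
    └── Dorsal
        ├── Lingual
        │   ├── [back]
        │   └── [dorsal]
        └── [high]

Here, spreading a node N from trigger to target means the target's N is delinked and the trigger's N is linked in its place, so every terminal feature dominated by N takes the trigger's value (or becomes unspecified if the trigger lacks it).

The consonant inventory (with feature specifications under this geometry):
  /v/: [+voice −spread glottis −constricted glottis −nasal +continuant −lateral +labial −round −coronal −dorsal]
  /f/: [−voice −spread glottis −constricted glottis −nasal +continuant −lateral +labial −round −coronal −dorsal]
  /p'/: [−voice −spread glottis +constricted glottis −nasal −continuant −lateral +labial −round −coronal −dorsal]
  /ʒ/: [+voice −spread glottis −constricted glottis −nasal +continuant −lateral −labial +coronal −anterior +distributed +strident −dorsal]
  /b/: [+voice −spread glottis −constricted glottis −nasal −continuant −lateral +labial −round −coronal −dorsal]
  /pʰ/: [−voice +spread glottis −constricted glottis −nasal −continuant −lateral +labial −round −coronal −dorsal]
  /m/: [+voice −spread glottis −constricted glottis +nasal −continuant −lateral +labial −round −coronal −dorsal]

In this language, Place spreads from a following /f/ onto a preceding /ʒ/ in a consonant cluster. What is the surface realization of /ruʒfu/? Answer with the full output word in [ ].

Terminals under Place in this geometry: [labial], [round], [coronal], [anterior], [distributed], [strident], [back], [dorsal], [high].
The target acquires /f/'s values for everything under Place — [+labial], [−round], [−coronal], [−dorsal] — while keeping its own [voice], [spread glottis], [constricted glottis], ….
Among the inventory, only /v/ has exactly this specification, giving the surface form [ruvfu].

[ruvfu]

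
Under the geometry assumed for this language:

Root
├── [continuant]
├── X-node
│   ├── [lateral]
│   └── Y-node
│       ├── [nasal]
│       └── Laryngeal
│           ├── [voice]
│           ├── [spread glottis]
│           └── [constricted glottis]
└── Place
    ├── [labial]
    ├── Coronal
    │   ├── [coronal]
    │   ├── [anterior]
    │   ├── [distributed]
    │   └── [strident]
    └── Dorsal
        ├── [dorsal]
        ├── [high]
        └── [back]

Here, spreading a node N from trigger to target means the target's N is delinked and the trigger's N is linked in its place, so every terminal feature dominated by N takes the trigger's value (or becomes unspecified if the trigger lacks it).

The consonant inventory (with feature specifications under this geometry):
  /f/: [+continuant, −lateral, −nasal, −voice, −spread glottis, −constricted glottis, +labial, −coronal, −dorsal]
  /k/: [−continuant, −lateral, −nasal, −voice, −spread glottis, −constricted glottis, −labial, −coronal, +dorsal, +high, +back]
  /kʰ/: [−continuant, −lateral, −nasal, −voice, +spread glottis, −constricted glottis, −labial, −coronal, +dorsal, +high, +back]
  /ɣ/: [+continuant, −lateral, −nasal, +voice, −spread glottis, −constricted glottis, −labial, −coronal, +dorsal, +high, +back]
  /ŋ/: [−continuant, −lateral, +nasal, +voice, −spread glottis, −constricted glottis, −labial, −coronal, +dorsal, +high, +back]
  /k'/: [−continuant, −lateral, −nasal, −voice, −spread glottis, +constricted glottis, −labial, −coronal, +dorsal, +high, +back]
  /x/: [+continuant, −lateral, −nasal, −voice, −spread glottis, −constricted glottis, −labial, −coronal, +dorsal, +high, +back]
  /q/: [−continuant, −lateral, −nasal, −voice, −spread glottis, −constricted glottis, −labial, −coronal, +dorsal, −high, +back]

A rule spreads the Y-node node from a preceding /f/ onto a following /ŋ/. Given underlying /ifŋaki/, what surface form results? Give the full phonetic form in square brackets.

The Y-node node dominates the terminals [nasal], [voice], [spread glottis], [constricted glottis].
The target acquires /f/'s values for everything under Y-node — [−nasal], [−voice], [−spread glottis], [−constricted glottis] — while keeping its own [continuant], [lateral], [labial], ….
Among the inventory, only /k/ has exactly this specification, giving the surface form [ifkaki].

[ifkaki]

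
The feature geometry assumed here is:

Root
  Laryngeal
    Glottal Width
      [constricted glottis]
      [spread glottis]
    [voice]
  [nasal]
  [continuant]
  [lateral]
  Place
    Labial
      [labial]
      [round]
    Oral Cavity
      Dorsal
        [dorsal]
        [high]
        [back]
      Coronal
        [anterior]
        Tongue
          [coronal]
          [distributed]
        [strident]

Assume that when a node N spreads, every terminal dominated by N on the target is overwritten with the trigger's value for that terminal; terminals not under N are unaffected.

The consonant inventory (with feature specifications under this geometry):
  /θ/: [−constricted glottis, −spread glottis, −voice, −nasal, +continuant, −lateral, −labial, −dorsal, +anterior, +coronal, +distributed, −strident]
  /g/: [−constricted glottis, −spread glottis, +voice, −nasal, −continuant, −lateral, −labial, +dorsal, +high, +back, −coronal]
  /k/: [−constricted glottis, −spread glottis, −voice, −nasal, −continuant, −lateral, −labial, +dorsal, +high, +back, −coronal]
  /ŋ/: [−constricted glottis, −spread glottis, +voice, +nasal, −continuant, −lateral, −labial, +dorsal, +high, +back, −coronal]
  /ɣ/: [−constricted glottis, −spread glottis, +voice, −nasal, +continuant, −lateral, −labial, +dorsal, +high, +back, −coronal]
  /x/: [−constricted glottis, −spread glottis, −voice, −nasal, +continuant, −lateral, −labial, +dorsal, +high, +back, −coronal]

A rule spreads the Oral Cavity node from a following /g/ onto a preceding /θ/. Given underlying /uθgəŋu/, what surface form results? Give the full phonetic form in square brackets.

Terminals under Oral Cavity in this geometry: [dorsal], [high], [back], [anterior], [coronal], [distributed], [strident].
Spreading Oral Cavity from /g/ onto /θ/ replaces those values with /g/'s: [+dorsal], [+high], [+back], [−coronal]. Features outside Oral Cavity ([constricted glottis], [spread glottis], [voice], …) stay as in /θ/.
The resulting bundle matches /x/ in the inventory; substituting it for /θ/ gives [uxgəŋu].

[uxgəŋu]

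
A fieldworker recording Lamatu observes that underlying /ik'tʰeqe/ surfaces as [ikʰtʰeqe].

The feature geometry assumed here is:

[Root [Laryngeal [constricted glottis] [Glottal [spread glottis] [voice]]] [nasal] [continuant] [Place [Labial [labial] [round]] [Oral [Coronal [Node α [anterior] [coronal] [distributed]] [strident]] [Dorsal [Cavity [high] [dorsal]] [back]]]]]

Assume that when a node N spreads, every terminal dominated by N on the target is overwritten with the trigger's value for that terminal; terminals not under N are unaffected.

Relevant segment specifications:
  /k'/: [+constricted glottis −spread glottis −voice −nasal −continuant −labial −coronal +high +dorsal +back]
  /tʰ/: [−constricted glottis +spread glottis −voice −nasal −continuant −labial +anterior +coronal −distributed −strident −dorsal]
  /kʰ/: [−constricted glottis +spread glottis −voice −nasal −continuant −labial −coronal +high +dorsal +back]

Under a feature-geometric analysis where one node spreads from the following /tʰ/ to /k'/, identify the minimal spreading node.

Laryngeal

Comparing /k'/ with its surface form [kʰ], the features that change are [spread glottis], [constricted glottis].
These terminals are all dominated by Laryngeal, and no proper subconstituent of Laryngeal covers them all; Laryngeal is their lowest common ancestor.
Delinking /k'/'s Laryngeal and associating /tʰ/'s Laryngeal gives precisely the feature bundle of [kʰ].
[coronal], [dorsal] — on which /tʰ/ differs from /k'/ — are unchanged, so Root cannot have spread; the constituent is no larger than Laryngeal.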